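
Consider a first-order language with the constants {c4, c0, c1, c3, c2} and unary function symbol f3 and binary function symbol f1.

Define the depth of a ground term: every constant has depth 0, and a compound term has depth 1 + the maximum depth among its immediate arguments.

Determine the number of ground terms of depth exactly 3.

1600230

Count level by level. With function symbols f3/1, f1/2, the terms of depth ≤ k are the 5 constants together with each function applied to depth-≤(k−1) tuples, so N_k = 5 + N_{k-1} + N_{k-1}^2.
N_0 = 5
N_1 = 5 + 5 + 5^2 = 35
N_2 = 5 + 35 + 35^2 = 1265
N_3 = 5 + 1265 + 1265^2 = 1601495
Terms of depth exactly 3: N_3 − N_2 = 1601495 − 1265 = 1600230.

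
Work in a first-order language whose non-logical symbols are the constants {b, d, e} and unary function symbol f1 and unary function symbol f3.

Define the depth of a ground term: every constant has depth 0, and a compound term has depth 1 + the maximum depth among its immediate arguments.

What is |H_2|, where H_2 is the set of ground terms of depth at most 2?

21

Count level by level. With function symbols f1/1, f3/1, the terms of depth ≤ k are the 3 constants together with each function applied to depth-≤(k−1) tuples, so N_k = 3 + N_{k-1} + N_{k-1}.
N_0 = 3
N_1 = 3 + 3 + 3 = 9
N_2 = 3 + 9 + 9 = 21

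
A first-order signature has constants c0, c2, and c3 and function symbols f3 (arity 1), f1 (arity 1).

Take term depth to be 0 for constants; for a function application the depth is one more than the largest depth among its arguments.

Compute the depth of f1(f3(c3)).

2

depth(f3(c3)) = 1 + depth(c3) = 1 + 0 = 1
depth(f1(f3(c3))) = 1 + depth(f3(c3)) = 1 + 1 = 2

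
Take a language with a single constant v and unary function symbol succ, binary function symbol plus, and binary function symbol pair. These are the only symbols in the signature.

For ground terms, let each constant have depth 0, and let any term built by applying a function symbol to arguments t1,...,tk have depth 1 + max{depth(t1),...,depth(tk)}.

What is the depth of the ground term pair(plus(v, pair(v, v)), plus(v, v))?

depth(pair(v, v)) = 1 + max(0, 0) = 1
depth(plus(v, pair(v, v))) = 1 + max(0, 1) = 2
depth(plus(v, v)) = 1 + max(0, 0) = 1
depth(pair(plus(v, pair(v, v)), plus(v, v))) = 1 + max(2, 1) = 3

3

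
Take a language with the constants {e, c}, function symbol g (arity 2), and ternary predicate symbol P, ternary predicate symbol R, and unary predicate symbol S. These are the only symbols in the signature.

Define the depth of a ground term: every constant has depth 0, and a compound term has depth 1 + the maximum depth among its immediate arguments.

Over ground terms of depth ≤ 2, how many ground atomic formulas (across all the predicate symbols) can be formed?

First count ground terms of depth ≤ 2.
Let N_k = |{terms of depth ≤ k}|. Then N_0 = 2 and N_k = 2 + N_{k-1}^2 for k ≥ 1 (one summand per function symbol, arity giving the exponent).
N_0 = 2
N_1 = 2 + 2^2 = 6
N_2 = 2 + 6^2 = 38
So |H| = 38.
For each predicate symbol, the number of ground atoms is |H| raised to its arity; summing:
  P: 38^3 = 54872;  R: 38^3 = 54872;  S: 38
Total ground atoms: 54872 + 54872 + 38 = 109782.

109782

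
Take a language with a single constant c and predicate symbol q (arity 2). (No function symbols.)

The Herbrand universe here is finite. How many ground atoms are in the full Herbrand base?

1

With no function symbols, the Herbrand universe is just the 1 constant.
Ground atoms per predicate: q: 1^2 = 1.
Herbrand base size = 1 = 1.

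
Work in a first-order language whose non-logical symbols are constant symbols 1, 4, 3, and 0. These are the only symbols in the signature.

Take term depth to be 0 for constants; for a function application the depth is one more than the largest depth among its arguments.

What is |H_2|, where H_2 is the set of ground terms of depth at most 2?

With no function symbols every ground term is a constant, so there are exactly 4 ground terms at every depth bound.
N_0 = 4
N_1 = 4
N_2 = 4
Explicitly: 1, 4, 3, 0.

4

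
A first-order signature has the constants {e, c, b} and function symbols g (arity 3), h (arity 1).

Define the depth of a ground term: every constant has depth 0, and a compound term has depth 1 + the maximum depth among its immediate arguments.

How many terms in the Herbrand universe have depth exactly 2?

Count level by level. With function symbols g/3, h/1, the terms of depth ≤ k are the 3 constants together with each function applied to depth-≤(k−1) tuples, so N_k = 3 + N_{k-1}^3 + N_{k-1}.
N_0 = 3
N_1 = 3 + 3^3 + 3 = 33
N_2 = 3 + 33^3 + 33 = 35973
Terms of depth exactly 2: N_2 − N_1 = 35973 − 33 = 35940.

35940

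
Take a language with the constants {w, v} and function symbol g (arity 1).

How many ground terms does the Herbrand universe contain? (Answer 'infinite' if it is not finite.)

infinite

The signature has at least one function symbol (g, arity 1) and at least one constant (w).
Iterating g gives infinitely many distinct ground terms: w, g(w), g(g(w)), ...
So the Herbrand universe is infinite.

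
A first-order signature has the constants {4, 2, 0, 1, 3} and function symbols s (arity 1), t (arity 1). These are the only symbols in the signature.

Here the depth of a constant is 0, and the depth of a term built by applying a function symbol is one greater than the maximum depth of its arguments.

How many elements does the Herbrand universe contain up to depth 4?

Count level by level. With function symbols s/1, t/1, the terms of depth ≤ k are the 5 constants together with each function applied to depth-≤(k−1) tuples, so N_k = 5 + N_{k-1} + N_{k-1}.
N_0 = 5
N_1 = 5 + 5 + 5 = 15
N_2 = 5 + 15 + 15 = 35
N_3 = 5 + 35 + 35 = 75
N_4 = 5 + 75 + 75 = 155

155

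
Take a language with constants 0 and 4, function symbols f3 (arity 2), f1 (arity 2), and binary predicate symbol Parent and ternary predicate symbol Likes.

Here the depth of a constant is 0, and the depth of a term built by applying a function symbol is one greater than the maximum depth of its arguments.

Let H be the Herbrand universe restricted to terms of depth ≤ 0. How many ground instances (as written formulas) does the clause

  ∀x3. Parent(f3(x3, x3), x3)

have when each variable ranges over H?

Ground terms of depth ≤ 0:
  Let N_k count ground terms of depth at most k. Each non-constant term of depth ≤ k is some function symbol applied to depth-≤(k−1) arguments, giving N_k = 2 + N_{k-1}^2 + N_{k-1}^2.
  N_0 = 2
  Explicitly: 0, 4.
So there are 2 ground terms available for substitution.
There is 1 variable to instantiate (x3),  occurring in at least one literal, so different choices give different ground instances.
Number of ground instances = 2.

2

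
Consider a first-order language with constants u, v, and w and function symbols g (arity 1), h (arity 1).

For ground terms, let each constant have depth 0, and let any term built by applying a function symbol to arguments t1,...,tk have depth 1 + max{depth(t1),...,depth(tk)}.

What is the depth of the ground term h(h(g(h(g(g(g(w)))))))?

7

depth(g(w)) = 1 + depth(w) = 1 + 0 = 1
depth(g(g(w))) = 1 + depth(g(w)) = 1 + 1 = 2
depth(g(g(g(w)))) = 1 + depth(g(g(w))) = 1 + 2 = 3
depth(h(g(g(g(w))))) = 1 + depth(g(g(g(w)))) = 1 + 3 = 4
depth(g(h(g(g(g(w)))))) = 1 + depth(h(g(g(g(w))))) = 1 + 4 = 5
depth(h(g(h(g(g(g(w))))))) = 1 + depth(g(h(g(g(g(w)))))) = 1 + 5 = 6
depth(h(h(g(h(g(g(g(w)))))))) = 1 + depth(h(g(h(g(g(g(w))))))) = 1 + 6 = 7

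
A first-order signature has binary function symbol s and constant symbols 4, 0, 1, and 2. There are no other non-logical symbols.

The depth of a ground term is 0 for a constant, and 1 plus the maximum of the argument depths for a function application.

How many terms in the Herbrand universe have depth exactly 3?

If N_k denotes the number of depth-≤k ground terms, the 4 constants give N_0 = 4, and each function symbol of arity r contributes N_{k-1}^r new terms at level k: N_k = 4 + N_{k-1}^2.
N_0 = 4
N_1 = 4 + 4^2 = 20
N_2 = 4 + 20^2 = 404
N_3 = 4 + 404^2 = 163220
Terms of depth exactly 3: N_3 − N_2 = 163220 − 404 = 162816.

162816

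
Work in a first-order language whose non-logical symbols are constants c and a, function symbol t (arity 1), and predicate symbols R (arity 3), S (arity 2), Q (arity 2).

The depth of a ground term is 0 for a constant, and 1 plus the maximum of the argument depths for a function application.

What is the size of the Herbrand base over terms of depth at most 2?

288

First count ground terms of depth ≤ 2.
Write N_k for the number of ground terms of depth ≤ k. A term of depth ≤ k is either a constant or a function symbol applied to arguments of depth ≤ k−1, so N_k = 2 + N_{k-1}.
N_0 = 2
N_1 = 2 + 2 = 4
N_2 = 2 + 4 = 6
Explicitly: c, a, t(c), t(a), t(t(c)), t(t(a)).
So |H| = 6.
A ground atom is a predicate applied to a tuple of terms from H, so the count is the sum over predicates of |H|^arity:
  R: 6^3 = 216;  S: 6^2 = 36;  Q: 6^2 = 36
Total ground atoms: 216 + 36 + 36 = 288.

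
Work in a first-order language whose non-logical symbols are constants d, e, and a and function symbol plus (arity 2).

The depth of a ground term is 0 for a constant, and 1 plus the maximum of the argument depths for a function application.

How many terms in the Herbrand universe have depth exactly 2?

Count level by level. With function symbols plus/2, the terms of depth ≤ k are the 3 constants together with each function applied to depth-≤(k−1) tuples, so N_k = 3 + N_{k-1}^2.
N_0 = 3
N_1 = 3 + 3^2 = 12
N_2 = 3 + 12^2 = 147
Terms of depth exactly 2: N_2 − N_1 = 147 − 12 = 135.

135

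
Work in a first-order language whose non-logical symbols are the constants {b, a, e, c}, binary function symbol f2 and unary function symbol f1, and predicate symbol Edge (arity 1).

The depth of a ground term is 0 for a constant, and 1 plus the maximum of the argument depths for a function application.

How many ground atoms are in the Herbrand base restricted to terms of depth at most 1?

24

First count ground terms of depth ≤ 1.
If N_k denotes the number of depth-≤k ground terms, the 4 constants give N_0 = 4, and each function symbol of arity r contributes N_{k-1}^r new terms at level k: N_k = 4 + N_{k-1}^2 + N_{k-1}.
N_0 = 4
N_1 = 4 + 4^2 + 4 = 24
So |H| = 24.
A ground atom is a predicate applied to a tuple of terms from H, so the count is the sum over predicates of |H|^arity:
  Edge: 24
Total ground atoms: 24.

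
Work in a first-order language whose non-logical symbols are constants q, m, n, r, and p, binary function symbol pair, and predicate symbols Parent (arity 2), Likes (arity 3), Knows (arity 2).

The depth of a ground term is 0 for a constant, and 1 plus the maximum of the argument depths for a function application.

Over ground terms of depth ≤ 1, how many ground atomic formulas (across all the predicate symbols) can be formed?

First count ground terms of depth ≤ 1.
Let N_k count ground terms of depth at most k. Each non-constant term of depth ≤ k is some function symbol applied to depth-≤(k−1) arguments, giving N_k = 5 + N_{k-1}^2.
N_0 = 5
N_1 = 5 + 5^2 = 30
So |H| = 30.
Ground atoms are formed by filling each argument slot of a predicate with a term from H, so an r-ary predicate gives |H|^r atoms:
  Parent: 30^2 = 900;  Likes: 30^3 = 27000;  Knows: 30^2 = 900
Total ground atoms: 900 + 27000 + 900 = 28800.

28800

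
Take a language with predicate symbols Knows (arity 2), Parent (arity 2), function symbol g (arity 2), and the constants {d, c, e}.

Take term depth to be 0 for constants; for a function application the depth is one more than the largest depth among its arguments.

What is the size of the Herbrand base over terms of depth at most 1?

First count ground terms of depth ≤ 1.
If N_k denotes the number of depth-≤k ground terms, the 3 constants give N_0 = 3, and each function symbol of arity r contributes N_{k-1}^r new terms at level k: N_k = 3 + N_{k-1}^2.
N_0 = 3
N_1 = 3 + 3^2 = 12
Explicitly: d, c, e, g(d, d), g(d, c), g(d, e), g(c, d), g(c, c), g(c, e), g(e, d), g(e, c), g(e, e).
So |H| = 12.
For each predicate symbol, the number of ground atoms is |H| raised to its arity; summing:
  Knows: 12^2 = 144;  Parent: 12^2 = 144
Total ground atoms: 144 + 144 = 288.

288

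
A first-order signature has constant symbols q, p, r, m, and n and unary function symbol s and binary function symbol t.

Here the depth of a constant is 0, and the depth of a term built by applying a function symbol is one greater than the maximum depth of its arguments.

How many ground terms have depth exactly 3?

Let N_k = |{terms of depth ≤ k}|. Then N_0 = 5 and N_k = 5 + N_{k-1} + N_{k-1}^2 for k ≥ 1 (one summand per function symbol, arity giving the exponent).
N_0 = 5
N_1 = 5 + 5 + 5^2 = 35
N_2 = 5 + 35 + 35^2 = 1265
N_3 = 5 + 1265 + 1265^2 = 1601495
Terms of depth exactly 3: N_3 − N_2 = 1601495 − 1265 = 1600230.

1600230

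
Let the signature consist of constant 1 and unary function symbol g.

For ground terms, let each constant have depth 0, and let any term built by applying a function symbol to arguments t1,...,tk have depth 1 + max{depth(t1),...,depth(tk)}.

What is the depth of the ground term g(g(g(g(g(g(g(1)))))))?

7

depth(g(1)) = 1 + depth(1) = 1 + 0 = 1
depth(g(g(1))) = 1 + depth(g(1)) = 1 + 1 = 2
depth(g(g(g(1)))) = 1 + depth(g(g(1))) = 1 + 2 = 3
depth(g(g(g(g(1))))) = 1 + depth(g(g(g(1)))) = 1 + 3 = 4
depth(g(g(g(g(g(1)))))) = 1 + depth(g(g(g(g(1))))) = 1 + 4 = 5
depth(g(g(g(g(g(g(1))))))) = 1 + depth(g(g(g(g(g(1)))))) = 1 + 5 = 6
depth(g(g(g(g(g(g(g(1)))))))) = 1 + depth(g(g(g(g(g(g(1))))))) = 1 + 6 = 7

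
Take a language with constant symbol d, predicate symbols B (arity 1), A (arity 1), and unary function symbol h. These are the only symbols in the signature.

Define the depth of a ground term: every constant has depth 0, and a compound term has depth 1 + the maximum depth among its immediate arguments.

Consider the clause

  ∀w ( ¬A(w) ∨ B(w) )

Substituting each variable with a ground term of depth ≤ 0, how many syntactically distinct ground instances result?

1

Ground terms of depth ≤ 0:
  Let N_k = |{terms of depth ≤ k}|. Then N_0 = 1 and N_k = 1 + N_{k-1} for k ≥ 1 (one summand per function symbol, arity giving the exponent).
  N_0 = 1
  Explicitly: d.
So there is exactly 1 ground term available for substitution.
There is 1 variable to instantiate (w),  occurring in at least one literal, so different choices give different ground instances.
Number of ground instances = 1.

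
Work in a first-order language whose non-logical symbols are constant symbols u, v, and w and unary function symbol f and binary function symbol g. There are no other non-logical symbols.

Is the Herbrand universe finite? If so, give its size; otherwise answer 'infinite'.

infinite

The signature has at least one function symbol (f, arity 1) and at least one constant (u).
Iterating f gives infinitely many distinct ground terms: u, f(u), f(f(u)), ...
So the Herbrand universe is infinite.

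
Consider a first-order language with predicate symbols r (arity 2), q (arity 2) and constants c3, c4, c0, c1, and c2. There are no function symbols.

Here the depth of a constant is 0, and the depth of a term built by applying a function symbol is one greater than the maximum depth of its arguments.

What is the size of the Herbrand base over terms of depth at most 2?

First count ground terms of depth ≤ 2.
With no function symbols every ground term is a constant, so there are exactly 5 ground terms at every depth bound.
N_0 = 5
N_1 = 5
N_2 = 5
So |H| = 5.
Ground atoms are formed by filling each argument slot of a predicate with a term from H, so an r-ary predicate gives |H|^r atoms:
  r: 5^2 = 25;  q: 5^2 = 25
Total ground atoms: 25 + 25 = 50.

50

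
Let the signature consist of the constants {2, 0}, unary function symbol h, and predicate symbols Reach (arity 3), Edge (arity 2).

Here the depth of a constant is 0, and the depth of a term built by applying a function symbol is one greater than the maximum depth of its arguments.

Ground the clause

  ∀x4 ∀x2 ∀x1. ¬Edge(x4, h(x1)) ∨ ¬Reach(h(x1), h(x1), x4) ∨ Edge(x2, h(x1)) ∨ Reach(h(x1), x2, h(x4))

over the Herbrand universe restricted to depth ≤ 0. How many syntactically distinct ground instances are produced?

Ground terms of depth ≤ 0:
  Let N_k count ground terms of depth at most k. Each non-constant term of depth ≤ k is some function symbol applied to depth-≤(k−1) arguments, giving N_k = 2 + N_{k-1}.
  N_0 = 2
  Explicitly: 2, 0.
So there are 2 ground terms available for substitution.
The clause has 3 distinct variables (x4, x2, x1), each appearing in the body. In the free term algebra distinct substitutions yield syntactically distinct ground instances.
Number of ground instances = 2^3 = 8.

8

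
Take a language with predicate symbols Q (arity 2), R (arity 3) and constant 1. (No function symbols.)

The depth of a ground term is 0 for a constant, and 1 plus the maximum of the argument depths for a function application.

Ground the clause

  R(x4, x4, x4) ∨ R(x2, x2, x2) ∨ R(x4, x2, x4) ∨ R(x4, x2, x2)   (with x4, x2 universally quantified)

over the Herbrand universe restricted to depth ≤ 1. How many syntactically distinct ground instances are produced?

1

Ground terms of depth ≤ 1:
  With no function symbols every ground term is a constant, so there is exactly 1 ground term at every depth bound.
  N_0 = 1
  N_1 = 1
  Explicitly: 1.
So there is exactly 1 ground term available for substitution.
The body mentions every one of the 2 quantified variables; since ground terms form a free algebra, no two substitutions collapse to the same formula.
Number of ground instances = 1^2 = 1.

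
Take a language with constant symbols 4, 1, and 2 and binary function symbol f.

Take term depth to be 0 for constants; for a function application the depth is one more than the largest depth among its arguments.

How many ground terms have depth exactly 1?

If N_k denotes the number of depth-≤k ground terms, the 3 constants give N_0 = 3, and each function symbol of arity r contributes N_{k-1}^r new terms at level k: N_k = 3 + N_{k-1}^2.
N_0 = 3
N_1 = 3 + 3^2 = 12
Terms of depth exactly 1: N_1 − N_0 = 12 − 3 = 9.

9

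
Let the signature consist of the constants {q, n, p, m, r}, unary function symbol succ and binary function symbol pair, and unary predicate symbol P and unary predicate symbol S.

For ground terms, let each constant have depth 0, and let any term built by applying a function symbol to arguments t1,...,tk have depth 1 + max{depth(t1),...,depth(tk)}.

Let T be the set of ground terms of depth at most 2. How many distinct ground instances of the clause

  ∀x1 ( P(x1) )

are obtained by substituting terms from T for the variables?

1265

Ground terms of depth ≤ 2:
  Count level by level. With function symbols succ/1, pair/2, the terms of depth ≤ k are the 5 constants together with each function applied to depth-≤(k−1) tuples, so N_k = 5 + N_{k-1} + N_{k-1}^2.
  N_0 = 5
  N_1 = 5 + 5 + 5^2 = 35
  N_2 = 5 + 35 + 35^2 = 1265
So there are 1265 ground terms available for substitution.
The body mentions the single quantified variable x1; since ground terms form a free algebra, no two substitutions collapse to the same formula.
Number of ground instances = 1265.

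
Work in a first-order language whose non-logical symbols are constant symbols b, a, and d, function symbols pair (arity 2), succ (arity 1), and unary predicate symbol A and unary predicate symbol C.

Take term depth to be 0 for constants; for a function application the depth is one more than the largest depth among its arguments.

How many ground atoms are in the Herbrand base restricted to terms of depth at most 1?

30

First count ground terms of depth ≤ 1.
If N_k denotes the number of depth-≤k ground terms, the 3 constants give N_0 = 3, and each function symbol of arity r contributes N_{k-1}^r new terms at level k: N_k = 3 + N_{k-1}^2 + N_{k-1}.
N_0 = 3
N_1 = 3 + 3^2 + 3 = 15
So |H| = 15.
A ground atom is a predicate applied to a tuple of terms from H, so the count is the sum over predicates of |H|^arity:
  A: 15;  C: 15
Total ground atoms: 15 + 15 = 30.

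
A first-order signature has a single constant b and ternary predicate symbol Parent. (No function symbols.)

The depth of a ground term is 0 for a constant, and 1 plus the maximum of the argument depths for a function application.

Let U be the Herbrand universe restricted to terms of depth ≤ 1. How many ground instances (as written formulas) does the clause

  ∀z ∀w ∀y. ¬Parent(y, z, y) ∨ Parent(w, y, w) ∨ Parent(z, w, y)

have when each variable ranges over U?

Ground terms of depth ≤ 1:
  With no function symbols every ground term is a constant, so there is exactly 1 ground term at every depth bound.
  N_0 = 1
  N_1 = 1
  Explicitly: b.
So there is exactly 1 ground term available for substitution.
The clause has 3 distinct variables (z, w, y), each appearing in the body. In the free term algebra distinct substitutions yield syntactically distinct ground instances.
Number of ground instances = 1^3 = 1.

1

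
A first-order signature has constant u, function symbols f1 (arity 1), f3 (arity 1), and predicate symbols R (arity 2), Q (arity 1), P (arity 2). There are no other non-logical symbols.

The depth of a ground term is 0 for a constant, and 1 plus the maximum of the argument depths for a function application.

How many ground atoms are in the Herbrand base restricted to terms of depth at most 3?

First count ground terms of depth ≤ 3.
If N_k denotes the number of depth-≤k ground terms, the 1 constant gives N_0 = 1, and each function symbol of arity r contributes N_{k-1}^r new terms at level k: N_k = 1 + N_{k-1} + N_{k-1}.
N_0 = 1
N_1 = 1 + 1 + 1 = 3
N_2 = 1 + 3 + 3 = 7
N_3 = 1 + 7 + 7 = 15
So |H| = 15.
Ground atoms are formed by filling each argument slot of a predicate with a term from H, so an r-ary predicate gives |H|^r atoms:
  R: 15^2 = 225;  Q: 15;  P: 15^2 = 225
Total ground atoms: 225 + 15 + 225 = 465.

465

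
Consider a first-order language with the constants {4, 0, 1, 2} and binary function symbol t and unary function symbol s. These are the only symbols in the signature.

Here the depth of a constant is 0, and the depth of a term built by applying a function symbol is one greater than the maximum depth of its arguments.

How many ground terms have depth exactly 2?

580

Count level by level. With function symbols t/2, s/1, the terms of depth ≤ k are the 4 constants together with each function applied to depth-≤(k−1) tuples, so N_k = 4 + N_{k-1}^2 + N_{k-1}.
N_0 = 4
N_1 = 4 + 4^2 + 4 = 24
N_2 = 4 + 24^2 + 24 = 604
Terms of depth exactly 2: N_2 − N_1 = 604 − 24 = 580.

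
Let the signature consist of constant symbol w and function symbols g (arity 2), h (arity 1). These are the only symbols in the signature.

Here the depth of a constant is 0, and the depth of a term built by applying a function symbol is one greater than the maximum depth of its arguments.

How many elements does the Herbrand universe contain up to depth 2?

Write N_k for the number of ground terms of depth ≤ k. A term of depth ≤ k is either a constant or a function symbol applied to arguments of depth ≤ k−1, so N_k = 1 + N_{k-1}^2 + N_{k-1}.
N_0 = 1
N_1 = 1 + 1^2 + 1 = 3
N_2 = 1 + 3^2 + 3 = 13

13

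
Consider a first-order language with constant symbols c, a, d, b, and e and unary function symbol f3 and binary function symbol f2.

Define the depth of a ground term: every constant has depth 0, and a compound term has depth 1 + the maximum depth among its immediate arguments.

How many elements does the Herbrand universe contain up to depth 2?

If N_k denotes the number of depth-≤k ground terms, the 5 constants give N_0 = 5, and each function symbol of arity r contributes N_{k-1}^r new terms at level k: N_k = 5 + N_{k-1} + N_{k-1}^2.
N_0 = 5
N_1 = 5 + 5 + 5^2 = 35
N_2 = 5 + 35 + 35^2 = 1265

1265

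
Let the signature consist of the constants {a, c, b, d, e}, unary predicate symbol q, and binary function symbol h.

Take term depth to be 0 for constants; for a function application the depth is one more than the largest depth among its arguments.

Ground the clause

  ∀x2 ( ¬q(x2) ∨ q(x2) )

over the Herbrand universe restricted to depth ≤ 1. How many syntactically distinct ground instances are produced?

30

Ground terms of depth ≤ 1:
  Count level by level. With function symbols h/2, the terms of depth ≤ k are the 5 constants together with each function applied to depth-≤(k−1) tuples, so N_k = 5 + N_{k-1}^2.
  N_0 = 5
  N_1 = 5 + 5^2 = 30
So there are 30 ground terms available for substitution.
The variable x2 ranges independently over the available ground terms, and distinct assignments produce distinct instances.
Number of ground instances = 30.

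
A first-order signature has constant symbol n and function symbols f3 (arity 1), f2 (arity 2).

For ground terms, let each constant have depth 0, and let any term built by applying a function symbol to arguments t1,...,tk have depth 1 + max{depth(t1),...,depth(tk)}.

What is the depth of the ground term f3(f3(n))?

2

depth(f3(n)) = 1 + depth(n) = 1 + 0 = 1
depth(f3(f3(n))) = 1 + depth(f3(n)) = 1 + 1 = 2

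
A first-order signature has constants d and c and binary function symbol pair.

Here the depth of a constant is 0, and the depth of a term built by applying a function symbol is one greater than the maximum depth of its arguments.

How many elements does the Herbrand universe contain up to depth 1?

Let N_k = |{terms of depth ≤ k}|. Then N_0 = 2 and N_k = 2 + N_{k-1}^2 for k ≥ 1 (one summand per function symbol, arity giving the exponent).
N_0 = 2
N_1 = 2 + 2^2 = 6

6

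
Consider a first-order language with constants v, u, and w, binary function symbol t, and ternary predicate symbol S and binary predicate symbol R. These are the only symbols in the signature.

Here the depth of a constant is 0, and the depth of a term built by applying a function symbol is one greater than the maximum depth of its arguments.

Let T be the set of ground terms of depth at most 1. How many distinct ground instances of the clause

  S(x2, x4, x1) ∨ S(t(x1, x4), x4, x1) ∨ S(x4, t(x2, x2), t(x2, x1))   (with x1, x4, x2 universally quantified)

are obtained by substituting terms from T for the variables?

Ground terms of depth ≤ 1:
  Count level by level. With function symbols t/2, the terms of depth ≤ k are the 3 constants together with each function applied to depth-≤(k−1) tuples, so N_k = 3 + N_{k-1}^2.
  N_0 = 3
  N_1 = 3 + 3^2 = 12
  Explicitly: v, u, w, t(v, v), t(v, u), t(v, w), t(u, v), t(u, u), t(u, w), t(w, v), t(w, u), t(w, w).
So there are 12 ground terms available for substitution.
The body mentions every one of the 3 quantified variables; since ground terms form a free algebra, no two substitutions collapse to the same formula.
Number of ground instances = 12^3 = 1728.

1728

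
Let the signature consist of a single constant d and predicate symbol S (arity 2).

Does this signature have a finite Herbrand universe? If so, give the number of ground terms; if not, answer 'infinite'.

There are no function symbols, so the only ground term is the single constant.
The Herbrand universe is {d}, finite with 1 element.

1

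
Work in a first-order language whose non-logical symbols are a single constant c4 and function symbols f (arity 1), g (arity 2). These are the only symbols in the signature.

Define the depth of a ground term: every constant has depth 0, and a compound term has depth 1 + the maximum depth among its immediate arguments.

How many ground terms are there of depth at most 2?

13

If N_k denotes the number of depth-≤k ground terms, the 1 constant gives N_0 = 1, and each function symbol of arity r contributes N_{k-1}^r new terms at level k: N_k = 1 + N_{k-1} + N_{k-1}^2.
N_0 = 1
N_1 = 1 + 1 + 1^2 = 3
N_2 = 1 + 3 + 3^2 = 13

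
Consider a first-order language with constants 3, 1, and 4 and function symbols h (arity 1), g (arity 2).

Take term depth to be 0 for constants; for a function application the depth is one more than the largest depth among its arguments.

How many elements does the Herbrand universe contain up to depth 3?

59295

Let N_k count ground terms of depth at most k. Each non-constant term of depth ≤ k is some function symbol applied to depth-≤(k−1) arguments, giving N_k = 3 + N_{k-1} + N_{k-1}^2.
N_0 = 3
N_1 = 3 + 3 + 3^2 = 15
N_2 = 3 + 15 + 15^2 = 243
N_3 = 3 + 243 + 243^2 = 59295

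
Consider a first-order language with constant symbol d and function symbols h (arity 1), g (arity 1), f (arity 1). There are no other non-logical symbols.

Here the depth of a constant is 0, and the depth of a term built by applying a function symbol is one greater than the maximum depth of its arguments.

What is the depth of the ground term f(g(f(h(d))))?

4

depth(h(d)) = 1 + depth(d) = 1 + 0 = 1
depth(f(h(d))) = 1 + depth(h(d)) = 1 + 1 = 2
depth(g(f(h(d)))) = 1 + depth(f(h(d))) = 1 + 2 = 3
depth(f(g(f(h(d))))) = 1 + depth(g(f(h(d)))) = 1 + 3 = 4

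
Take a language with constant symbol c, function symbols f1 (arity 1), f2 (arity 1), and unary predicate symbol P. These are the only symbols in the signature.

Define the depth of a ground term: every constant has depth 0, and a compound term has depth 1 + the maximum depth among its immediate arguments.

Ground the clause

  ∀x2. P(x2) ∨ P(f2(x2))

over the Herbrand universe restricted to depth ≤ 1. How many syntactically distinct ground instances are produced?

Ground terms of depth ≤ 1:
  Count level by level. With function symbols f1/1, f2/1, the terms of depth ≤ k are the 1 constant together with each function applied to depth-≤(k−1) tuples, so N_k = 1 + N_{k-1} + N_{k-1}.
  N_0 = 1
  N_1 = 1 + 1 + 1 = 3
  Explicitly: c, f1(c), f2(c).
So there are 3 ground terms available for substitution.
The clause has 1 distinct variable (x2), which appears in the body. In the free term algebra distinct substitutions yield syntactically distinct ground instances.
Number of ground instances = 3.

3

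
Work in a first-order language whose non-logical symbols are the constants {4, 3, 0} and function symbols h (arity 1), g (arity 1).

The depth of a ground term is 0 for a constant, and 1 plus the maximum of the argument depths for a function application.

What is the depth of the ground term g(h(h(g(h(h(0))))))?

depth(h(0)) = 1 + depth(0) = 1 + 0 = 1
depth(h(h(0))) = 1 + depth(h(0)) = 1 + 1 = 2
depth(g(h(h(0)))) = 1 + depth(h(h(0))) = 1 + 2 = 3
depth(h(g(h(h(0))))) = 1 + depth(g(h(h(0)))) = 1 + 3 = 4
depth(h(h(g(h(h(0)))))) = 1 + depth(h(g(h(h(0))))) = 1 + 4 = 5
depth(g(h(h(g(h(h(0))))))) = 1 + depth(h(h(g(h(h(0)))))) = 1 + 5 = 6

6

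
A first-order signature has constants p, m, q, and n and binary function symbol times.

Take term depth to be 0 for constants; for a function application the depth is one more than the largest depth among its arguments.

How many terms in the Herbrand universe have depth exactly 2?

384

Let N_k = |{terms of depth ≤ k}|. Then N_0 = 4 and N_k = 4 + N_{k-1}^2 for k ≥ 1 (one summand per function symbol, arity giving the exponent).
N_0 = 4
N_1 = 4 + 4^2 = 20
N_2 = 4 + 20^2 = 404
Terms of depth exactly 2: N_2 − N_1 = 404 − 20 = 384.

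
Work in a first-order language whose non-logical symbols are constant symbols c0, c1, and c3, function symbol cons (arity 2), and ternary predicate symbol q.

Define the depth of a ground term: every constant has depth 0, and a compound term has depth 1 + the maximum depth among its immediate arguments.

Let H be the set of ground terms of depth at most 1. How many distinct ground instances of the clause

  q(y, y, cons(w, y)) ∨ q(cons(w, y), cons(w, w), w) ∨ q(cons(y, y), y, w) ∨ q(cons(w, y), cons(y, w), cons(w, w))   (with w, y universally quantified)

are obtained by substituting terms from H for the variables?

Ground terms of depth ≤ 1:
  Let N_k = |{terms of depth ≤ k}|. Then N_0 = 3 and N_k = 3 + N_{k-1}^2 for k ≥ 1 (one summand per function symbol, arity giving the exponent).
  N_0 = 3
  N_1 = 3 + 3^2 = 12
So there are 12 ground terms available for substitution.
Each of w, y ranges independently over the available ground terms, and distinct assignments produce distinct instances.
Number of ground instances = 12^2 = 144.

144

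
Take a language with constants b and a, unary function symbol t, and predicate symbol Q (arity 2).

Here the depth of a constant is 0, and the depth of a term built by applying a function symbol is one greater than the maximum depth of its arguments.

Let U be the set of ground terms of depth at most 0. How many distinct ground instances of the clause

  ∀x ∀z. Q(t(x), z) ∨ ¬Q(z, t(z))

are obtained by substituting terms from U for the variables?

4

Ground terms of depth ≤ 0:
  Count level by level. With function symbols t/1, the terms of depth ≤ k are the 2 constants together with each function applied to depth-≤(k−1) tuples, so N_k = 2 + N_{k-1}.
  N_0 = 2
So there are 2 ground terms available for substitution.
The body mentions every one of the 2 quantified variables; since ground terms form a free algebra, no two substitutions collapse to the same formula.
Number of ground instances = 2^2 = 4.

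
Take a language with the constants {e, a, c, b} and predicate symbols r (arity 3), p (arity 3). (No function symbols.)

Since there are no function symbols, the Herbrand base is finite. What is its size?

128

With no function symbols, the Herbrand universe is just the 4 constants.
Ground atoms per predicate: r: 4^3 = 64, p: 4^3 = 64.
Herbrand base size = 64 + 64 = 128.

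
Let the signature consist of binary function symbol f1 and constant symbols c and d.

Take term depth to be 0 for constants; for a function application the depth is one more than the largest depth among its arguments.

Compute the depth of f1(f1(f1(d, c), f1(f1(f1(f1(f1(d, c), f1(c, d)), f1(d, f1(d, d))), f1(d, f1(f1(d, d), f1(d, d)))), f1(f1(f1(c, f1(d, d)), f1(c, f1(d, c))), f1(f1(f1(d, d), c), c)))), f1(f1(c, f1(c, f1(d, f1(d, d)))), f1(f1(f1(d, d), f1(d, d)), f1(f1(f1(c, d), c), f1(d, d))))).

depth(f1(d, c)) = 1 + max(0, 0) = 1
depth(f1(c, d)) = 1 + max(0, 0) = 1
depth(f1(f1(d, c), f1(c, d))) = 1 + max(1, 1) = 2
depth(f1(d, d)) = 1 + max(0, 0) = 1
depth(f1(d, f1(d, d))) = 1 + max(0, 1) = 2
depth(f1(f1(f1(d, c), f1(c, d)), f1(d, f1(d, d)))) = 1 + max(2, 2) = 3
depth(f1(f1(d, d), f1(d, d))) = 1 + max(1, 1) = 2
depth(f1(d, f1(f1(d, d), f1(d, d)))) = 1 + max(0, 2) = 3
depth(f1(f1(f1(f1(d, c), f1(c, d)), f1(d, f1(d, d))), f1(d, f1(f1(d, d), f1(d, d))))) = 1 + max(3, 3) = 4
depth(f1(c, f1(d, d))) = 1 + max(0, 1) = 2
depth(f1(c, f1(d, c))) = 1 + max(0, 1) = 2
depth(f1(f1(c, f1(d, d)), f1(c, f1(d, c)))) = 1 + max(2, 2) = 3
depth(f1(f1(d, d), c)) = 1 + max(1, 0) = 2
depth(f1(f1(f1(d, d), c), c)) = 1 + max(2, 0) = 3
depth(f1(f1(f1(c, f1(d, d)), f1(c, f1(d, c))), f1(f1(f1(d, d), c), c))) = 1 + max(3, 3) = 4
depth(f1(f1(f1(f1(f1(d, c), f1(c, d)), f1(d, f1(d, d))), f1(d, f1(f1(d, d), f1(d, d)))), f1(f1(f1(c, f1(d, d)), f1(c, f1(d, c))), f1(f1(f1(d, d), c), c)))) = 1 + max(4, 4) = 5
depth(f1(f1(d, c), f1(f1(f1(f1(f1(d, c), f1(c, d)), f1(d, f1(d, d))), f1(d, f1(f1(d, d), f1(d, d)))), f1(f1(f1(c, f1(d, d)), f1(c, f1(d, c))), f1(f1(f1(d, d), c), c))))) = 1 + max(1, 5) = 6
depth(f1(c, f1(d, f1(d, d)))) = 1 + max(0, 2) = 3
depth(f1(c, f1(c, f1(d, f1(d, d))))) = 1 + max(0, 3) = 4
depth(f1(f1(c, d), c)) = 1 + max(1, 0) = 2
depth(f1(f1(f1(c, d), c), f1(d, d))) = 1 + max(2, 1) = 3
depth(f1(f1(f1(d, d), f1(d, d)), f1(f1(f1(c, d), c), f1(d, d)))) = 1 + max(2, 3) = 4
depth(f1(f1(c, f1(c, f1(d, f1(d, d)))), f1(f1(f1(d, d), f1(d, d)), f1(f1(f1(c, d), c), f1(d, d))))) = 1 + max(4, 4) = 5
depth(f1(f1(f1(d, c), f1(f1(f1(f1(f1(d, c), f1(c, d)), f1(d, f1(d, d))), f1(d, f1(f1(d, d), f1(d, d)))), f1(f1(f1(c, f1(d, d)), f1(c, f1(d, c))), f1(f1(f1(d, d), c), c)))), f1(f1(c, f1(c, f1(d, f1(d, d)))), f1(f1(f1(d, d), f1(d, d)), f1(f1(f1(c, d), c), f1(d, d)))))) = 1 + max(6, 5) = 7

7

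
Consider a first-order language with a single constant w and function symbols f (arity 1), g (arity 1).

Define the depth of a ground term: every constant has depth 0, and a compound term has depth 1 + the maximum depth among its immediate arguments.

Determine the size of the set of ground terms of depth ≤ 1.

If N_k denotes the number of depth-≤k ground terms, the 1 constant gives N_0 = 1, and each function symbol of arity r contributes N_{k-1}^r new terms at level k: N_k = 1 + N_{k-1} + N_{k-1}.
N_0 = 1
N_1 = 1 + 1 + 1 = 3
Explicitly: w, f(w), g(w).

3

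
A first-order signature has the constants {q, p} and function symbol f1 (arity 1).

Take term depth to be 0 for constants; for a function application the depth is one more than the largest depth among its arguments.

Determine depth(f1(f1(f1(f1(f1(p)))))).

5

depth(f1(p)) = 1 + depth(p) = 1 + 0 = 1
depth(f1(f1(p))) = 1 + depth(f1(p)) = 1 + 1 = 2
depth(f1(f1(f1(p)))) = 1 + depth(f1(f1(p))) = 1 + 2 = 3
depth(f1(f1(f1(f1(p))))) = 1 + depth(f1(f1(f1(p)))) = 1 + 3 = 4
depth(f1(f1(f1(f1(f1(p)))))) = 1 + depth(f1(f1(f1(f1(p))))) = 1 + 4 = 5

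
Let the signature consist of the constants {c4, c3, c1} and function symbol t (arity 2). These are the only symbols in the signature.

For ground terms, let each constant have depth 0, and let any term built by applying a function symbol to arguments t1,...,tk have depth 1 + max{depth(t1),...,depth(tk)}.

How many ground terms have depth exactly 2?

Write N_k for the number of ground terms of depth ≤ k. A term of depth ≤ k is either a constant or a function symbol applied to arguments of depth ≤ k−1, so N_k = 3 + N_{k-1}^2.
N_0 = 3
N_1 = 3 + 3^2 = 12
N_2 = 3 + 12^2 = 147
Terms of depth exactly 2: N_2 − N_1 = 147 − 12 = 135.

135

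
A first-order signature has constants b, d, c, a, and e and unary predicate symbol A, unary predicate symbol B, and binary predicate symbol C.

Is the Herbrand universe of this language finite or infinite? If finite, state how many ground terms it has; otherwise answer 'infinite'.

There are no function symbols, so every ground term is one of the 5 constants.
The Herbrand universe is {b, d, c, a, e}, which is finite with 5 elements.

5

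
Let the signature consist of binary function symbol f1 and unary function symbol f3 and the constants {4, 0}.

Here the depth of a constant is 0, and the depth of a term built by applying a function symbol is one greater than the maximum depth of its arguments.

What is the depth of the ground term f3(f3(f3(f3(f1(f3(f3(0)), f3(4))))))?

7

depth(f3(0)) = 1 + depth(0) = 1 + 0 = 1
depth(f3(f3(0))) = 1 + depth(f3(0)) = 1 + 1 = 2
depth(f3(4)) = 1 + depth(4) = 1 + 0 = 1
depth(f1(f3(f3(0)), f3(4))) = 1 + max(2, 1) = 3
depth(f3(f1(f3(f3(0)), f3(4)))) = 1 + depth(f1(f3(f3(0)), f3(4))) = 1 + 3 = 4
depth(f3(f3(f1(f3(f3(0)), f3(4))))) = 1 + depth(f3(f1(f3(f3(0)), f3(4)))) = 1 + 4 = 5
depth(f3(f3(f3(f1(f3(f3(0)), f3(4)))))) = 1 + depth(f3(f3(f1(f3(f3(0)), f3(4))))) = 1 + 5 = 6
depth(f3(f3(f3(f3(f1(f3(f3(0)), f3(4))))))) = 1 + depth(f3(f3(f3(f1(f3(f3(0)), f3(4)))))) = 1 + 6 = 7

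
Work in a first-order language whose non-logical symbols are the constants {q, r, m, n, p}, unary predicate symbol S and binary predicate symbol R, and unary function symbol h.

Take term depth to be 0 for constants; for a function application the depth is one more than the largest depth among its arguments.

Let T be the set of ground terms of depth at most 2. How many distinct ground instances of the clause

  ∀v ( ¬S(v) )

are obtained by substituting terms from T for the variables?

Ground terms of depth ≤ 2:
  Let N_k = |{terms of depth ≤ k}|. Then N_0 = 5 and N_k = 5 + N_{k-1} for k ≥ 1 (one summand per function symbol, arity giving the exponent).
  N_0 = 5
  N_1 = 5 + 5 = 10
  N_2 = 5 + 10 = 15
So there are 15 ground terms available for substitution.
The clause has 1 distinct variable (v), which appears in the body. In the free term algebra distinct substitutions yield syntactically distinct ground instances.
Number of ground instances = 15.

15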